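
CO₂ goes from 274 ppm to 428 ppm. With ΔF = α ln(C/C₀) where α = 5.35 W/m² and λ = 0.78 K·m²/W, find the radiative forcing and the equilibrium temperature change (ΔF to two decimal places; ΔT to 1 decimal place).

CO₂: 5.35 × ln(428/274) = 5.35 × ln(1.56204) = 5.35 × 0.44599 = 2.3860 W/m².
ΔT = λ ΔF = 0.78 × 2.39 = 1.8642 K.

ΔF = 2.39 W/m²; ΔT = 1.9 K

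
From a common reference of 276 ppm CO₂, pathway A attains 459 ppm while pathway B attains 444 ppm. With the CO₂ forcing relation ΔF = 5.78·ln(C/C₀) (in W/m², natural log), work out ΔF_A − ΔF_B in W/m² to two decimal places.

ΔF_A = 5.78 ln(459/276) = 5.78 × 0.50865 = 2.9400 W/m².
ΔF_B = 5.78 ln(444/276) = 5.78 × 0.47542 = 2.7479 W/m².
Difference: 2.9400 − 2.7479 = 0.1921 W/m².
(Equivalently, ΔF_A − ΔF_B = 5.78 ln(459/444) = 5.78 × 0.03323 = 0.1921 W/m².)

ΔF_A − ΔF_B = 0.19 W/m²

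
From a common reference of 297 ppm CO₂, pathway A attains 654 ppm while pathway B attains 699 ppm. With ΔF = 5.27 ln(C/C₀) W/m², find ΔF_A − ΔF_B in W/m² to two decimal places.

ΔF_A = 5.27 ln(654/297) = 5.27 × 0.78938 = 4.1600 W/m².
ΔF_B = 5.27 ln(699/297) = 5.27 × 0.85592 = 4.5107 W/m².
Difference: 4.1600 − 4.5107 = -0.3507 W/m².
(Equivalently, ΔF_A − ΔF_B = 5.27 ln(654/699) = 5.27 × -0.06654 = -0.3507 W/m².)

ΔF_A − ΔF_B = -0.35 W/m²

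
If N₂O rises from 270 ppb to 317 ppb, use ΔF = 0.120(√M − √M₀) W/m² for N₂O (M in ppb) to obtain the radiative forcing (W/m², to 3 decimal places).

N₂O: 0.120 × (√317 − √270) = 0.120 × (17.8045 − 16.4317) = 0.120 × 1.3728 = 0.1647 W/m².

ΔF = 0.165 W/m²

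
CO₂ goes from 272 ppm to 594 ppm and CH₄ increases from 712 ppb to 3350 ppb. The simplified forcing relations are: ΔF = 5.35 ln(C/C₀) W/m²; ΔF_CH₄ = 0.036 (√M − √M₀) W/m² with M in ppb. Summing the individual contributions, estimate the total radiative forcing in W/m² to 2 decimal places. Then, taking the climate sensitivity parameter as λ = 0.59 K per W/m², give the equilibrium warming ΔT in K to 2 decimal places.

CO₂: 5.35 × ln(594/272) = 5.35 × ln(2.18382) = 5.35 × 0.78108 = 4.1788 W/m².
CH₄: 0.036 × (√3350 − √712) = 0.036 × (57.8792 − 26.6833) = 0.036 × 31.1959 = 1.1231 W/m².
Total ΔF = 4.1788 + 1.1231 = 5.3019 W/m².
ΔT = λ ΔF = 0.59 × 5.30 = 3.1270 K.

ΔF = 5.30 W/m²; ΔT = 3.13 K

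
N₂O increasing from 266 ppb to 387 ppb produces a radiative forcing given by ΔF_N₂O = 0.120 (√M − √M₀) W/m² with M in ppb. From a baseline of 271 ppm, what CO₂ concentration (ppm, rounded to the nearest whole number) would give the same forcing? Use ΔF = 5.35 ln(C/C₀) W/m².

C ≈ 292 ppm

N₂O forcing: 0.120 × (√387 − √266) = 0.120 × (19.6723 − 16.3095) = 0.120 × 3.3628 = 0.40354 W/m².
Set 5.35 ln(C/271) = 0.40354: ln(C/271) = 0.40354/5.35 = 0.07543, so C = 271 × e^0.07543 = 271 × 1.07835 = 292.23 ppm.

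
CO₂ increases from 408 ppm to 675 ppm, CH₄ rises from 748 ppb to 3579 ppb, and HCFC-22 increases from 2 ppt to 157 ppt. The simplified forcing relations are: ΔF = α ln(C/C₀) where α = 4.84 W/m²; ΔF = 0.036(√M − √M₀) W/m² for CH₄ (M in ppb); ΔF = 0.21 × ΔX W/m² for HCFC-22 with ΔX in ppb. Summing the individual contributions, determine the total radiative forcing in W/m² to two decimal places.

ΔF = 3.64 W/m²

CO₂: 4.84 × ln(675/408) = 4.84 × ln(1.65441) = 4.84 × 0.50344 = 2.4366 W/m².
CH₄: 0.036 × (√3579 − √748) = 0.036 × (59.8247 − 27.3496) = 0.036 × 32.4751 = 1.1691 W/m².
HCFC-22: Δ = 157 − 2 = 155 ppt = 0.155 ppb; ΔF = 0.21 × 0.155 = 0.0326 W/m².
Total ΔF = 2.4366 + 1.1691 + 0.0326 = 3.6383 W/m².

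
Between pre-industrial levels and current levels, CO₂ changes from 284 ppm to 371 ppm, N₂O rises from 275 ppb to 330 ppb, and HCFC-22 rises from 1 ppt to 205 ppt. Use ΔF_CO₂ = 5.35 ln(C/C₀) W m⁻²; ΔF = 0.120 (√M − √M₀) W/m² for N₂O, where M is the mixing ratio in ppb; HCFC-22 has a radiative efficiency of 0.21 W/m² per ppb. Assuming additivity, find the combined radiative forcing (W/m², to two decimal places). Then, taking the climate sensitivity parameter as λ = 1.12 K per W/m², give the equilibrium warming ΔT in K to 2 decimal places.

CO₂: 5.35 × ln(371/284) = 5.35 × ln(1.30634) = 5.35 × 0.26723 = 1.4297 W/m².
N₂O: 0.120 × (√330 − √275) = 0.120 × (18.1659 − 16.5831) = 0.120 × 1.5828 = 0.1899 W/m².
HCFC-22: Δ = 205 − 1 = 204 ppt = 0.204 ppb; ΔF = 0.21 × 0.204 = 0.0428 W/m².
Total ΔF = 1.4297 + 0.1899 + 0.0428 = 1.6624 W/m².
ΔT = λ ΔF = 1.12 × 1.66 = 1.8592 K.

ΔF = 1.66 W/m²; ΔT = 1.86 K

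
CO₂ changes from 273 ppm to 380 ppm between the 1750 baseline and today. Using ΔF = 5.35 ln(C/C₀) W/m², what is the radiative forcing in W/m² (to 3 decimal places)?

CO₂: 5.35 × ln(380/273) = 5.35 × ln(1.39194) = 5.35 × 0.33070 = 1.7692 W/m².

ΔF = 1.769 W/m²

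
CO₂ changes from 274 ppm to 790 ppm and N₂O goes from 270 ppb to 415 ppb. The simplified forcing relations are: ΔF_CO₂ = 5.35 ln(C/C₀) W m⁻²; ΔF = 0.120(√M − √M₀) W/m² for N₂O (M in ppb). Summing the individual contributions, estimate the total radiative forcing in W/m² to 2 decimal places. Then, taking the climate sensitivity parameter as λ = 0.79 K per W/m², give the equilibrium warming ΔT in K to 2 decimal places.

CO₂: 5.35 × ln(790/274) = 5.35 × ln(2.88321) = 5.35 × 1.05890 = 5.6651 W/m².
N₂O: 0.120 × (√415 − √270) = 0.120 × (20.3715 − 16.4317) = 0.120 × 3.9398 = 0.4728 W/m².
Total ΔF = 5.6651 + 0.4728 = 6.1379 W/m².
ΔT = λ ΔF = 0.79 × 6.14 = 4.8506 K.

ΔF = 6.14 W/m²; ΔT = 4.85 K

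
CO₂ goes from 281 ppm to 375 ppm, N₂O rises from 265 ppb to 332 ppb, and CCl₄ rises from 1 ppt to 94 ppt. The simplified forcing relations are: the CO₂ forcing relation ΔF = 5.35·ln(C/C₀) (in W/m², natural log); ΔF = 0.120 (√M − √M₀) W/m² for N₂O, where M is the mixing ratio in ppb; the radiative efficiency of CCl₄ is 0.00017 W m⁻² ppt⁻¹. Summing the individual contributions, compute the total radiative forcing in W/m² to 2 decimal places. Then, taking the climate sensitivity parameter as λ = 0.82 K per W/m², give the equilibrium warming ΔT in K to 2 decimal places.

ΔF = 1.79 W/m²; ΔT = 1.47 K

CO₂: 5.35 × ln(375/281) = 5.35 × ln(1.33452) = 5.35 × 0.28857 = 1.5438 W/m².
N₂O: 0.120 × (√332 − √265) = 0.120 × (18.2209 − 16.2788) = 0.120 × 1.9421 = 0.2331 W/m².
CCl₄: ΔF = 0.00017 × (94 − 1) = 0.00017 × 93 = 0.0158 W/m².
Total ΔF = 1.5438 + 0.2331 + 0.0158 = 1.7927 W/m².
ΔT = λ ΔF = 0.82 × 1.79 = 1.4678 K.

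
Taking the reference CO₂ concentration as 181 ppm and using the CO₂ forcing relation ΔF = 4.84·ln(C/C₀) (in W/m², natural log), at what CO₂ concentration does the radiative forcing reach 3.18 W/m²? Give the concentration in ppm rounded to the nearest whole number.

C ≈ 349 ppm

Set 4.84 ln(C/181) = 3.18, so ln(C/181) = 3.18/4.84 = 0.65702.
Then C/181 = e^0.65702 = 1.92904, giving C = 181 × 1.92904 = 349.16 ppm.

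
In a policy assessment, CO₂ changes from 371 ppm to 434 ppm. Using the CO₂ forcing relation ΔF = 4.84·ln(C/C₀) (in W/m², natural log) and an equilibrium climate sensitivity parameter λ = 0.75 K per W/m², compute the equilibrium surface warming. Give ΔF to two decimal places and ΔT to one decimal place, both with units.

CO₂: 4.84 × ln(434/371) = 4.84 × ln(1.16981) = 4.84 × 0.15684 = 0.7591 W/m².
ΔT = λ ΔF = 0.75 × 0.76 = 0.5700 K.

ΔF = 0.76 W/m²; ΔT = 0.6 K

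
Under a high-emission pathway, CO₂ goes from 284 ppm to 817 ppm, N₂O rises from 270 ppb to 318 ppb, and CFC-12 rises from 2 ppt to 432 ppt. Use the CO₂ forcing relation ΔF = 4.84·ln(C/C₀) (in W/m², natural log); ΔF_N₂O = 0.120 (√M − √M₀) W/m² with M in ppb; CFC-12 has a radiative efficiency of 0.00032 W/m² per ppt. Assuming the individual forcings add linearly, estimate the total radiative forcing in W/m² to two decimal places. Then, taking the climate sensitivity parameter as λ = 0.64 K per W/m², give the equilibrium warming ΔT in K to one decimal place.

CO₂: 4.84 × ln(817/284) = 4.84 × ln(2.87676) = 4.84 × 1.05666 = 5.1142 W/m².
N₂O: 0.120 × (√318 − √270) = 0.120 × (17.8326 − 16.4317) = 0.120 × 1.4009 = 0.1681 W/m².
CFC-12: ΔF = 0.00032 × (432 − 2) = 0.00032 × 430 = 0.1376 W/m².
Total ΔF = 5.1142 + 0.1681 + 0.1376 = 5.4199 W/m².
ΔT = λ ΔF = 0.64 × 5.42 = 3.4688 K.

ΔF = 5.42 W/m²; ΔT = 3.5 K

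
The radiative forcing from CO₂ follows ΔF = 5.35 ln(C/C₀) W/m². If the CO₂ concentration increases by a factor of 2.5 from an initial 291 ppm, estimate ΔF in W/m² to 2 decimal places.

ΔF = 5.35 × ln(2.5) = 5.35 × 0.91629 = 4.9022 W/m².

ΔF = 4.90 W/m²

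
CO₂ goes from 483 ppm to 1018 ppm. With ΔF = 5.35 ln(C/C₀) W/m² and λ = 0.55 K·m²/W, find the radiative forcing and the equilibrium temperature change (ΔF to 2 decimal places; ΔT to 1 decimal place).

ΔF = 3.99 W/m²; ΔT = 2.2 K

CO₂: 5.35 × ln(1018/483) = 5.35 × ln(2.10766) = 5.35 × 0.74558 = 3.9889 W/m².
ΔT = λ ΔF = 0.55 × 3.99 = 2.1945 K.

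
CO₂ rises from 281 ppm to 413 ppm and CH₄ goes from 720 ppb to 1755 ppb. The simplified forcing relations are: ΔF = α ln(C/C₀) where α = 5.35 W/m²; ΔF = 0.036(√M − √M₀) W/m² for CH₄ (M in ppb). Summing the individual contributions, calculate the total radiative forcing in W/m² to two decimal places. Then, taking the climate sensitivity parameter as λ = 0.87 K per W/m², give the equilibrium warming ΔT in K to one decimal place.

CO₂: 5.35 × ln(413/281) = 5.35 × ln(1.46975) = 5.35 × 0.38509 = 2.0602 W/m².
CH₄: 0.036 × (√1755 − √720) = 0.036 × (41.8927 − 26.8328) = 0.036 × 15.0599 = 0.5422 W/m².
Total ΔF = 2.0602 + 0.5422 = 2.6024 W/m².
ΔT = λ ΔF = 0.87 × 2.60 = 2.2620 K.

ΔF = 2.60 W/m²; ΔT = 2.3 K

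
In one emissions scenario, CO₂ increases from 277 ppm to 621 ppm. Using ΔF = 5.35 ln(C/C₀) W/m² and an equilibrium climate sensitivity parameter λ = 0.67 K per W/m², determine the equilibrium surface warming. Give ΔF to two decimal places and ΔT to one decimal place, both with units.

CO₂: 5.35 × ln(621/277) = 5.35 × ln(2.24188) = 5.35 × 0.80731 = 4.3191 W/m².
ΔT = λ ΔF = 0.67 × 4.32 = 2.8944 K.

ΔF = 4.32 W/m²; ΔT = 2.9 K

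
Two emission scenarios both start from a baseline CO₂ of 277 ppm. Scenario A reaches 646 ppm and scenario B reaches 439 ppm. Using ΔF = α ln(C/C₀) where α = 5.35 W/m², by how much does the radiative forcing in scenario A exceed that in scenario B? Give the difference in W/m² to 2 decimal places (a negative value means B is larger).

ΔF_A − ΔF_B = 2.07 W/m²

ΔF_A = 5.35 ln(646/277) = 5.35 × 0.84678 = 4.5303 W/m².
ΔF_B = 5.35 ln(439/277) = 5.35 × 0.46048 = 2.4636 W/m².
Difference: 4.5303 − 2.4636 = 2.0667 W/m².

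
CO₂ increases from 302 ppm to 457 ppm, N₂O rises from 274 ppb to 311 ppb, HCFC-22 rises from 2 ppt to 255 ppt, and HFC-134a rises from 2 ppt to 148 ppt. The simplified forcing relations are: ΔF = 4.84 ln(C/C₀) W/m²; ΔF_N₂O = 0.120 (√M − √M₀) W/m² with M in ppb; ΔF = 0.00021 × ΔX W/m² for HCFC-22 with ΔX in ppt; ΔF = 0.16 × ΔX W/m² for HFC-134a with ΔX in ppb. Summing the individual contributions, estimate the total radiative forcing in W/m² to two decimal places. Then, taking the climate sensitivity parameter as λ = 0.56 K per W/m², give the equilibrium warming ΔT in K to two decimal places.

CO₂: 4.84 × ln(457/302) = 4.84 × ln(1.51325) = 4.84 × 0.41426 = 2.0050 W/m².
N₂O: 0.120 × (√311 − √274) = 0.120 × (17.6352 − 16.5529) = 0.120 × 1.0823 = 0.1299 W/m².
HCFC-22: ΔF = 0.00021 × (255 − 2) = 0.00021 × 253 = 0.0531 W/m².
HFC-134a: Δ = 148 − 2 = 146 ppt = 0.146 ppb; ΔF = 0.16 × 0.146 = 0.0234 W/m².
Total ΔF = 2.0050 + 0.1299 + 0.0531 + 0.0234 = 2.2114 W/m².
ΔT = λ ΔF = 0.56 × 2.21 = 1.2376 K.

ΔF = 2.21 W/m²; ΔT = 1.24 K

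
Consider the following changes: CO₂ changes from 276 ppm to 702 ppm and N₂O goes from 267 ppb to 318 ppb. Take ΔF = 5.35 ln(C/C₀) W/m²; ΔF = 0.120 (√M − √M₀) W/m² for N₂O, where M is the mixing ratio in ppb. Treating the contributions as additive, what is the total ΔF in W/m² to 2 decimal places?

CO₂: 5.35 × ln(702/276) = 5.35 × ln(2.54348) = 5.35 × 0.93353 = 4.9944 W/m².
N₂O: 0.120 × (√318 − √267) = 0.120 × (17.8326 − 16.3401) = 0.120 × 1.4925 = 0.1791 W/m².
Total ΔF = 4.9944 + 0.1791 = 5.1735 W/m².

ΔF = 5.17 W/m²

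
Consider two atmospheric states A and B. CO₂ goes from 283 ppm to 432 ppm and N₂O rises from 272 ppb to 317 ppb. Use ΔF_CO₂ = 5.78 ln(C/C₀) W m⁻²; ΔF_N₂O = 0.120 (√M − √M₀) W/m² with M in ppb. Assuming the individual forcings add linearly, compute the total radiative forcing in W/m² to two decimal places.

ΔF = 2.60 W/m²

CO₂: 5.78 × ln(432/283) = 5.78 × ln(1.52650) = 5.78 × 0.42298 = 2.4448 W/m².
N₂O: 0.120 × (√317 − √272) = 0.120 × (17.8045 − 16.4924) = 0.120 × 1.3121 = 0.1575 W/m².
Total ΔF = 2.4448 + 0.1575 = 2.6023 W/m².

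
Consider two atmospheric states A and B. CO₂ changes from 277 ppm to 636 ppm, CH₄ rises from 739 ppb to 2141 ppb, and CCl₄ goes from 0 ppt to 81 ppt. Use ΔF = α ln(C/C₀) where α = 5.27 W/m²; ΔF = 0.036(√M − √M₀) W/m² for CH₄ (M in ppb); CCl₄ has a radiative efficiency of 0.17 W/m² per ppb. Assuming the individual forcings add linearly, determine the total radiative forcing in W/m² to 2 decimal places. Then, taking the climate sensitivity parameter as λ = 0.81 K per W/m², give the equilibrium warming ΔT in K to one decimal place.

CO₂: 5.27 × ln(636/277) = 5.27 × ln(2.29603) = 5.27 × 0.83118 = 4.3803 W/m².
CH₄: 0.036 × (√2141 − √739) = 0.036 × (46.2709 − 27.1846) = 0.036 × 19.0863 = 0.6871 W/m².
CCl₄: Δ = 81 − 0 = 81 ppt = 0.081 ppb; ΔF = 0.17 × 0.081 = 0.0138 W/m².
Total ΔF = 4.3803 + 0.6871 + 0.0138 = 5.0812 W/m².
ΔT = λ ΔF = 0.81 × 5.08 = 4.1148 K.

ΔF = 5.08 W/m²; ΔT = 4.1 K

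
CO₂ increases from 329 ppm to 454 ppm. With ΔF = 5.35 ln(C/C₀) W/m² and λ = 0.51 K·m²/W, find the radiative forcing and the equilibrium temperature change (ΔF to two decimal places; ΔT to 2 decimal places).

CO₂: 5.35 × ln(454/329) = 5.35 × ln(1.37994) = 5.35 × 0.32204 = 1.7229 W/m².
ΔT = λ ΔF = 0.51 × 1.72 = 0.8772 K.

ΔF = 1.72 W/m²; ΔT = 0.88 K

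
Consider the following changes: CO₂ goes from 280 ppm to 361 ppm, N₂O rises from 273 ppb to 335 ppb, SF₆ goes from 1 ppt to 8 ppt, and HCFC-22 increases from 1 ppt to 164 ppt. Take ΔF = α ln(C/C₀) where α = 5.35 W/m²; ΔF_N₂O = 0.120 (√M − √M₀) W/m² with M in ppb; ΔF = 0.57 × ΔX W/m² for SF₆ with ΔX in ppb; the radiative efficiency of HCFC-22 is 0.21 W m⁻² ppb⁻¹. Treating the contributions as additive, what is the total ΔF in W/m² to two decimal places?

ΔF = 1.61 W/m²

CO₂: 5.35 × ln(361/280) = 5.35 × ln(1.28929) = 5.35 × 0.25409 = 1.3594 W/m².
N₂O: 0.120 × (√335 − √273) = 0.120 × (18.3030 − 16.5227) = 0.120 × 1.7803 = 0.2136 W/m².
SF₆: Δ = 8 − 1 = 7 ppt = 0.007 ppb; ΔF = 0.57 × 0.007 = 0.0040 W/m².
HCFC-22: Δ = 164 − 1 = 163 ppt = 0.163 ppb; ΔF = 0.21 × 0.163 = 0.0342 W/m².
Total ΔF = 1.3594 + 0.2136 + 0.0040 + 0.0342 = 1.6112 W/m².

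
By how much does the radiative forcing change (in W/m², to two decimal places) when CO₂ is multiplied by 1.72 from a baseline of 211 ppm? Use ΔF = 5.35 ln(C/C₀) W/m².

ΔF = 5.35 × ln(1.72) = 5.35 × 0.54232 = 2.9014 W/m².

ΔF = 2.90 W/m²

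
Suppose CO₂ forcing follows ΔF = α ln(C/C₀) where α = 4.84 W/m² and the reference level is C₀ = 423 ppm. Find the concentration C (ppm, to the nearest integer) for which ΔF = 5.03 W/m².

Set 4.84 ln(C/423) = 5.03, so ln(C/423) = 5.03/4.84 = 1.03926.
Then C/423 = e^1.03926 = 2.82712, giving C = 423 × 2.82712 = 1195.87 ppm.

C ≈ 1196 ppm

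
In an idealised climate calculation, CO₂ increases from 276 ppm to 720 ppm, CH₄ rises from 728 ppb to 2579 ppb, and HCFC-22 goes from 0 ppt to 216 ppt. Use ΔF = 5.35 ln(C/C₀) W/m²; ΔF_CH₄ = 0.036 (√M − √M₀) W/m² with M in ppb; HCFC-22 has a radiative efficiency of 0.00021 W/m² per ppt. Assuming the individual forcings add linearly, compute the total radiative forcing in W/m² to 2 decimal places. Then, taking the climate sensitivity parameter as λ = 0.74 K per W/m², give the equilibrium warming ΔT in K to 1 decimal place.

ΔF = 6.03 W/m²; ΔT = 4.5 K

CO₂: 5.35 × ln(720/276) = 5.35 × ln(2.60870) = 5.35 × 0.95885 = 5.1298 W/m².
CH₄: 0.036 × (√2579 − √728) = 0.036 × (50.7839 − 26.9815) = 0.036 × 23.8024 = 0.8569 W/m².
HCFC-22: ΔF = 0.00021 × (216 − 0) = 0.00021 × 216 = 0.0454 W/m².
Total ΔF = 5.1298 + 0.8569 + 0.0454 = 6.0321 W/m².
ΔT = λ ΔF = 0.74 × 6.03 = 4.4622 K.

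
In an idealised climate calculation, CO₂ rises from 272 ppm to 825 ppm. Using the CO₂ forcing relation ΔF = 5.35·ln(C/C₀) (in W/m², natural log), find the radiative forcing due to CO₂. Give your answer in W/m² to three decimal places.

CO₂ absorption bands are partially saturated, so forcing scales with the logarithm of the concentration ratio.
CO₂: 5.35 × ln(825/272) = 5.35 × ln(3.03309) = 5.35 × 1.10958 = 5.9363 W/m².

ΔF = 5.936 W/m²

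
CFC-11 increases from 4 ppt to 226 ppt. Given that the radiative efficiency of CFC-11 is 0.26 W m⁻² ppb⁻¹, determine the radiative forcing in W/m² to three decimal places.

ΔF = 0.058 W/m²

CFC-11: Δ = 226 − 4 = 222 ppt = 0.222 ppb; ΔF = 0.26 × 0.222 = 0.0577 W/m².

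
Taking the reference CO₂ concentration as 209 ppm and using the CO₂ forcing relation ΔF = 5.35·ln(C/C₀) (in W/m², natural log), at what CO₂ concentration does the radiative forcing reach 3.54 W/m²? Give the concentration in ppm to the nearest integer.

Set 5.35 ln(C/209) = 3.54, so ln(C/209) = 3.54/5.35 = 0.66168.
Then C/209 = e^0.66168 = 1.93805, giving C = 209 × 1.93805 = 405.05 ppm.

C ≈ 405 ppm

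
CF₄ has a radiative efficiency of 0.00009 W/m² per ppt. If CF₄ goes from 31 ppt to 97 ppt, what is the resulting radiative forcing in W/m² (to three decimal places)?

CF₄: ΔF = 0.00009 × (97 − 31) = 0.00009 × 66 = 0.0059 W/m².

ΔF = 0.006 W/m²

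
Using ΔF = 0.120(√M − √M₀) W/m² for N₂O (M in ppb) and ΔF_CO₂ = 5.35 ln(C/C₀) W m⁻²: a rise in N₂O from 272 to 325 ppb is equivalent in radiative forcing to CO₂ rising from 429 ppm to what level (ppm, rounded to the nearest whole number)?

N₂O forcing: 0.120 × (√325 − √272) = 0.120 × (18.0278 − 16.4924) = 0.120 × 1.5354 = 0.18425 W/m².
Set 5.35 ln(C/429) = 0.18425: ln(C/429) = 0.18425/5.35 = 0.03444, so C = 429 × e^0.03444 = 429 × 1.03504 = 444.03 ppm.

C ≈ 444 ppm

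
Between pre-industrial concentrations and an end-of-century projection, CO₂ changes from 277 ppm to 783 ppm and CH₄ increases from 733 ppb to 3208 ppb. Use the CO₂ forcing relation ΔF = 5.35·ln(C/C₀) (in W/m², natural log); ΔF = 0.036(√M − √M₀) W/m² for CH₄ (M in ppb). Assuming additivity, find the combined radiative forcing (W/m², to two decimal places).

ΔF = 6.62 W/m²

CO₂: 5.35 × ln(783/277) = 5.35 × ln(2.82671) = 5.35 × 1.03911 = 5.5592 W/m².
CH₄: 0.036 × (√3208 − √733) = 0.036 × (56.6392 − 27.0740) = 0.036 × 29.5652 = 1.0643 W/m².
Total ΔF = 5.5592 + 1.0643 = 6.6235 W/m².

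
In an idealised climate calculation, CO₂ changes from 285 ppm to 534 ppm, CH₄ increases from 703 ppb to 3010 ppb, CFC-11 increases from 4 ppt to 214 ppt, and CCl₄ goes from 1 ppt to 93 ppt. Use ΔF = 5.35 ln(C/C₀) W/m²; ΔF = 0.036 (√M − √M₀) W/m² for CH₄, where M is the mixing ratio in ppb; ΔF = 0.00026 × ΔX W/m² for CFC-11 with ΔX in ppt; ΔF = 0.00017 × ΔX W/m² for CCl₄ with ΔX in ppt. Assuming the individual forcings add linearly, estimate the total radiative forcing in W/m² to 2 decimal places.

ΔF = 4.45 W/m²

CO₂: 5.35 × ln(534/285) = 5.35 × ln(1.87368) = 5.35 × 0.62790 = 3.3593 W/m².
CH₄: 0.036 × (√3010 − √703) = 0.036 × (54.8635 − 26.5141) = 0.036 × 28.3494 = 1.0206 W/m².
CFC-11: ΔF = 0.00026 × (214 − 4) = 0.00026 × 210 = 0.0546 W/m².
CCl₄: ΔF = 0.00017 × (93 − 1) = 0.00017 × 92 = 0.0156 W/m².
Total ΔF = 3.3593 + 1.0206 + 0.0546 + 0.0156 = 4.4501 W/m².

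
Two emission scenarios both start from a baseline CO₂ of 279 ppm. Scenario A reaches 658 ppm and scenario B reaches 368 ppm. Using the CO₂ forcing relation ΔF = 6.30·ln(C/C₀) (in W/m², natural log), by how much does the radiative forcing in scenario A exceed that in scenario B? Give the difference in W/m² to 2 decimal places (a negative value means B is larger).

ΔF_A = 6.30 ln(658/279) = 6.30 × 0.85799 = 5.4053 W/m².
ΔF_B = 6.30 ln(368/279) = 6.30 × 0.27687 = 1.7443 W/m².
Difference: 5.4053 − 1.7443 = 3.6610 W/m².

ΔF_A − ΔF_B = 3.66 W/m²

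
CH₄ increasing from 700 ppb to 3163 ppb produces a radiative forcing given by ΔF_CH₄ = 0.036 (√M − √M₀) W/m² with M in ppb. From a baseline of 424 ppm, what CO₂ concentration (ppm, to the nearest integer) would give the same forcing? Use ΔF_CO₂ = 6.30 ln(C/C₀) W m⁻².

CH₄ forcing: 0.036 × (√3163 − √700) = 0.036 × (56.2406 − 26.4575) = 0.036 × 29.7831 = 1.07219 W/m².
Set 6.30 ln(C/424) = 1.07219: ln(C/424) = 1.07219/6.30 = 0.17019, so C = 424 × e^0.17019 = 424 × 1.18553 = 502.66 ppm.

C ≈ 503 ppm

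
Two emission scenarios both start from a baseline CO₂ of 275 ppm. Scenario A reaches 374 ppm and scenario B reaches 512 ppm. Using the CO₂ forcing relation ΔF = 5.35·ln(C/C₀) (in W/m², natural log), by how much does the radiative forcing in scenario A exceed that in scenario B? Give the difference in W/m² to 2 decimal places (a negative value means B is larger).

ΔF_A − ΔF_B = -1.68 W/m²

ΔF_A = 5.35 ln(374/275) = 5.35 × 0.30748 = 1.6450 W/m².
ΔF_B = 5.35 ln(512/275) = 5.35 × 0.62155 = 3.3253 W/m².
Difference: 1.6450 − 3.3253 = -1.6803 W/m².
(Equivalently, ΔF_A − ΔF_B = 5.35 ln(374/512) = 5.35 × -0.31407 = -1.6803 W/m².)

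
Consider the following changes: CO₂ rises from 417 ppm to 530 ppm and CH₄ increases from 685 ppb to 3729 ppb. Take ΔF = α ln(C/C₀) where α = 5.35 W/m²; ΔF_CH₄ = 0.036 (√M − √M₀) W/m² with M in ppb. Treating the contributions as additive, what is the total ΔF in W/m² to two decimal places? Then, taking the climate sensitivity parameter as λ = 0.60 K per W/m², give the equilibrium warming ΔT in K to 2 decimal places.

ΔF = 2.54 W/m²; ΔT = 1.52 K

CO₂: 5.35 × ln(530/417) = 5.35 × ln(1.27098) = 5.35 × 0.23979 = 1.2829 W/m².
CH₄: 0.036 × (√3729 − √685) = 0.036 × (61.0655 − 26.1725) = 0.036 × 34.8930 = 1.2561 W/m².
Total ΔF = 1.2829 + 1.2561 = 2.5390 W/m².
ΔT = λ ΔF = 0.60 × 2.54 = 1.5240 K.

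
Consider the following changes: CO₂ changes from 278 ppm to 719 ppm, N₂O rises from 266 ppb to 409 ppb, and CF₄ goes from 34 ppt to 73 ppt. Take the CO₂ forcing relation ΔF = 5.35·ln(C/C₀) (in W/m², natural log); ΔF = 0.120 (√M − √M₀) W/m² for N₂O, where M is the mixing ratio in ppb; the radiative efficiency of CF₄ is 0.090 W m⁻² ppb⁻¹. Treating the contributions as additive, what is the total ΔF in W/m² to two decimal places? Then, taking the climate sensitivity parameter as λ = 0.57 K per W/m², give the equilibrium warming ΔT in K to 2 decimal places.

CO₂: 5.35 × ln(719/278) = 5.35 × ln(2.58633) = 5.35 × 0.95024 = 5.0838 W/m².
N₂O: 0.120 × (√409 − √266) = 0.120 × (20.2237 − 16.3095) = 0.120 × 3.9142 = 0.4697 W/m².
CF₄: Δ = 73 − 34 = 39 ppt = 0.039 ppb; ΔF = 0.090 × 0.039 = 0.0035 W/m².
Total ΔF = 5.0838 + 0.4697 + 0.0035 = 5.5570 W/m².
ΔT = λ ΔF = 0.57 × 5.56 = 3.1692 K.

ΔF = 5.56 W/m²; ΔT = 3.17 K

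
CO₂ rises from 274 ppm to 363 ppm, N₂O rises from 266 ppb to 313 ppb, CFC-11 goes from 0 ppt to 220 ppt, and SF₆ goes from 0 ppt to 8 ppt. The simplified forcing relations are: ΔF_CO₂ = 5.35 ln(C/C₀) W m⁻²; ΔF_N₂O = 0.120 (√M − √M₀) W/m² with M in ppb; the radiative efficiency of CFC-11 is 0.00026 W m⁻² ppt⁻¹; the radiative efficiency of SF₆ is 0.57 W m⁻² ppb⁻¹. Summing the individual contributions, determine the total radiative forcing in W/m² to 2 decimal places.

ΔF = 1.73 W/m²

CO₂: 5.35 × ln(363/274) = 5.35 × ln(1.32482) = 5.35 × 0.28128 = 1.5048 W/m².
N₂O: 0.120 × (√313 − √266) = 0.120 × (17.6918 − 16.3095) = 0.120 × 1.3823 = 0.1659 W/m².
CFC-11: ΔF = 0.00026 × (220 − 0) = 0.00026 × 220 = 0.0572 W/m².
SF₆: Δ = 8 − 0 = 8 ppt = 0.008 ppb; ΔF = 0.57 × 0.008 = 0.0046 W/m².
Total ΔF = 1.5048 + 0.1659 + 0.0572 + 0.0046 = 1.7325 W/m².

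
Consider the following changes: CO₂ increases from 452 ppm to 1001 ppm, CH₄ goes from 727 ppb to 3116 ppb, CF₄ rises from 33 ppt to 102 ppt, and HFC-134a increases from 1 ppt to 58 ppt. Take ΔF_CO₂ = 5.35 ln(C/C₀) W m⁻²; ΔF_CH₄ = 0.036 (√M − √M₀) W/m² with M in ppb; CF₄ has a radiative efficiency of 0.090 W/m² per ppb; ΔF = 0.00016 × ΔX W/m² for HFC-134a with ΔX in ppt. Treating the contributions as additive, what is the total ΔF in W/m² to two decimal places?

CO₂: 5.35 × ln(1001/452) = 5.35 × ln(2.21460) = 5.35 × 0.79507 = 4.2536 W/m².
CH₄: 0.036 × (√3116 − √727) = 0.036 × (55.8211 − 26.9629) = 0.036 × 28.8582 = 1.0389 W/m².
CF₄: Δ = 102 − 33 = 69 ppt = 0.069 ppb; ΔF = 0.090 × 0.069 = 0.0062 W/m².
HFC-134a: ΔF = 0.00016 × (58 − 1) = 0.00016 × 57 = 0.0091 W/m².
Total ΔF = 4.2536 + 1.0389 + 0.0062 + 0.0091 = 5.3078 W/m².

ΔF = 5.31 W/m²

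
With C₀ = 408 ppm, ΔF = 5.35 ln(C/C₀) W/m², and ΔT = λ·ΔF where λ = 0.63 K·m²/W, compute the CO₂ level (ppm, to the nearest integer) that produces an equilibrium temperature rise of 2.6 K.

Required forcing: ΔF = ΔT/λ = 2.6/0.63 = 4.1270 W/m².
Then ln(C/408) = ΔF/5.35 = 4.1270/5.35 = 0.77140.
So C = 408 × e^0.77140 = 408 × 2.16279 = 882.42 ppm.

C ≈ 882 ppm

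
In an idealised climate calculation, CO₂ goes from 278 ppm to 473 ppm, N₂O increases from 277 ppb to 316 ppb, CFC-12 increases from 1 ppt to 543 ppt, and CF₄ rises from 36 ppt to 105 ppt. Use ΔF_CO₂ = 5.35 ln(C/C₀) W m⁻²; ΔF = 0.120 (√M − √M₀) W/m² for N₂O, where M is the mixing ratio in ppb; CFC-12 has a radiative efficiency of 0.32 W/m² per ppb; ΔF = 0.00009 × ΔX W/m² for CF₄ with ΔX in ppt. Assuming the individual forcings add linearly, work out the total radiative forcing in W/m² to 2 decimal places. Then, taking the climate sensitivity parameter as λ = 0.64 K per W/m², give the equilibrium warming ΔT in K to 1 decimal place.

ΔF = 3.16 W/m²; ΔT = 2.0 K

CO₂: 5.35 × ln(473/278) = 5.35 × ln(1.70144) = 5.35 × 0.53147 = 2.8434 W/m².
N₂O: 0.120 × (√316 − √277) = 0.120 × (17.7764 − 16.6433) = 0.120 × 1.1331 = 0.1360 W/m².
CFC-12: Δ = 543 − 1 = 542 ppt = 0.542 ppb; ΔF = 0.32 × 0.542 = 0.1734 W/m².
CF₄: ΔF = 0.00009 × (105 − 36) = 0.00009 × 69 = 0.0062 W/m².
Total ΔF = 2.8434 + 0.1360 + 0.1734 + 0.0062 = 3.1590 W/m².
ΔT = λ ΔF = 0.64 × 3.16 = 2.0224 K.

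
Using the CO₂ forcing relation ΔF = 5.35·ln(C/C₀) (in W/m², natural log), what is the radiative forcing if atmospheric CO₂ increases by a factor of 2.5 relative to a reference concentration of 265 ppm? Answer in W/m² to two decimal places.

ΔF = 4.90 W/m²

ΔF = 5.35 × ln(2.5) = 5.35 × 0.91629 = 4.9022 W/m².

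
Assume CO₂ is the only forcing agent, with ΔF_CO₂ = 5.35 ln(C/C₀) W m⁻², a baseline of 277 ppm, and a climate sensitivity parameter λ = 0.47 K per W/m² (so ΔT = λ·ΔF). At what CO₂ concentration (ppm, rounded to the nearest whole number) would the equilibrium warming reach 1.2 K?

C ≈ 446 ppm

Required forcing: ΔF = ΔT/λ = 1.2/0.47 = 2.5532 W/m².
Then ln(C/277) = ΔF/5.35 = 2.5532/5.35 = 0.47723.
So C = 277 × e^0.47723 = 277 × 1.61160 = 446.41 ppm.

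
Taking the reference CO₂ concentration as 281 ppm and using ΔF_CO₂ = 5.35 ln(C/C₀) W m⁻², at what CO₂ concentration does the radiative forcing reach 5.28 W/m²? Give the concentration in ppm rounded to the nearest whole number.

Set 5.35 ln(C/281) = 5.28, so ln(C/281) = 5.28/5.35 = 0.98692.
Then C/281 = e^0.98692 = 2.68296, giving C = 281 × 2.68296 = 753.91 ppm.

C ≈ 754 ppm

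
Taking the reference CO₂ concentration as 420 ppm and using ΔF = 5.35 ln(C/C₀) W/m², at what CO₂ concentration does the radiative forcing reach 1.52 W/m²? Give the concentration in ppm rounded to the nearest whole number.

Set 5.35 ln(C/420) = 1.52, so ln(C/420) = 1.52/5.35 = 0.28411.
Then C/420 = e^0.28411 = 1.32858, giving C = 420 × 1.32858 = 558.00 ppm.

C ≈ 558 ppm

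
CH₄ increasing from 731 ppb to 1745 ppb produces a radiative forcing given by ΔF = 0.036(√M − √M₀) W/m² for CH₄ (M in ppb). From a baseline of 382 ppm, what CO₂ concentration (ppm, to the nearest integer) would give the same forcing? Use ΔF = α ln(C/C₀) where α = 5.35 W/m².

CH₄ forcing: 0.036 × (√1745 − √731) = 0.036 × (41.7732 − 27.0370) = 0.036 × 14.7362 = 0.53050 W/m².
Set 5.35 ln(C/382) = 0.53050: ln(C/382) = 0.53050/5.35 = 0.09916, so C = 382 × e^0.09916 = 382 × 1.10424 = 421.82 ppm.

C ≈ 422 ppm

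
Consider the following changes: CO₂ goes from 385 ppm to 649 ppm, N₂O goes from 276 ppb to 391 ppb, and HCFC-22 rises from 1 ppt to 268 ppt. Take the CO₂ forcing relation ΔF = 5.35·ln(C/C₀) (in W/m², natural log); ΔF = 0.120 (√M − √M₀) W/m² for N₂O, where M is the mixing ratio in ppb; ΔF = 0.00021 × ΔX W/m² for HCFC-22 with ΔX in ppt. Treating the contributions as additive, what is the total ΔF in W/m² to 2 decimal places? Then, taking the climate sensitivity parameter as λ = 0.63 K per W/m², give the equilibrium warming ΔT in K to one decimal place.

ΔF = 3.23 W/m²; ΔT = 2.0 K

CO₂: 5.35 × ln(649/385) = 5.35 × ln(1.68571) = 5.35 × 0.52219 = 2.7937 W/m².
N₂O: 0.120 × (√391 − √276) = 0.120 × (19.7737 − 16.6132) = 0.120 × 3.1605 = 0.3793 W/m².
HCFC-22: ΔF = 0.00021 × (268 − 1) = 0.00021 × 267 = 0.0561 W/m².
Total ΔF = 2.7937 + 0.3793 + 0.0561 = 3.2291 W/m².
ΔT = λ ΔF = 0.63 × 3.23 = 2.0349 K.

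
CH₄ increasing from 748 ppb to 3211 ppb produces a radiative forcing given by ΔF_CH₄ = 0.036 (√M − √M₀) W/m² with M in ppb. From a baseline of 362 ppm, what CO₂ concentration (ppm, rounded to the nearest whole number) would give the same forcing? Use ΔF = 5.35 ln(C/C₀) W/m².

CH₄ forcing: 0.036 × (√3211 − √748) = 0.036 × (56.6657 − 27.3496) = 0.036 × 29.3161 = 1.05538 W/m².
Set 5.35 ln(C/362) = 1.05538: ln(C/362) = 1.05538/5.35 = 0.19727, so C = 362 × e^0.19727 = 362 × 1.21807 = 440.94 ppm.

C ≈ 441 ppm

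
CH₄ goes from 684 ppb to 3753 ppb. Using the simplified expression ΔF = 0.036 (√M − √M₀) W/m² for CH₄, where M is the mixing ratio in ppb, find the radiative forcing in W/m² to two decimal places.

ΔF = 1.26 W/m²

CH₄: 0.036 × (√3753 − √684) = 0.036 × (61.2617 − 26.1534) = 0.036 × 35.1083 = 1.2639 W/m².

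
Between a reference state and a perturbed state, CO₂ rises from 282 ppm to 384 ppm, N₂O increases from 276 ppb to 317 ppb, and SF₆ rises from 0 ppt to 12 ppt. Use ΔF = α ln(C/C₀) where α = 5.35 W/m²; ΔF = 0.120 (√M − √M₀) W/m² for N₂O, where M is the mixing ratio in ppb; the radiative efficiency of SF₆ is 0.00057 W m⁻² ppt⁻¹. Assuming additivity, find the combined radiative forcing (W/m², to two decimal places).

CO₂: 5.35 × ln(384/282) = 5.35 × ln(1.36170) = 5.35 × 0.30873 = 1.6517 W/m².
N₂O: 0.120 × (√317 − √276) = 0.120 × (17.8045 − 16.6132) = 0.120 × 1.1913 = 0.1430 W/m².
SF₆: ΔF = 0.00057 × (12 − 0) = 0.00057 × 12 = 0.0068 W/m².
Total ΔF = 1.6517 + 0.1430 + 0.0068 = 1.8015 W/m².

ΔF = 1.80 W/m²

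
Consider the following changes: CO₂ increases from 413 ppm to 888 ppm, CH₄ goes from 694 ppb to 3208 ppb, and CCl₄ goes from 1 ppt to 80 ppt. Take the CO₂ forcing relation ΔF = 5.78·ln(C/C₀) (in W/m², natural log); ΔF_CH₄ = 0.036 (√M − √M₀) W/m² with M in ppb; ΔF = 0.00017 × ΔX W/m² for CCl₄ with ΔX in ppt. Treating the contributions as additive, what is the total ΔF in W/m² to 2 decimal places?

CO₂: 5.78 × ln(888/413) = 5.78 × ln(2.15012) = 5.78 × 0.76552 = 4.4247 W/m².
CH₄: 0.036 × (√3208 − √694) = 0.036 × (56.6392 − 26.3439) = 0.036 × 30.2953 = 1.0906 W/m².
CCl₄: ΔF = 0.00017 × (80 − 1) = 0.00017 × 79 = 0.0134 W/m².
Total ΔF = 4.4247 + 1.0906 + 0.0134 = 5.5287 W/m².

ΔF = 5.53 W/m²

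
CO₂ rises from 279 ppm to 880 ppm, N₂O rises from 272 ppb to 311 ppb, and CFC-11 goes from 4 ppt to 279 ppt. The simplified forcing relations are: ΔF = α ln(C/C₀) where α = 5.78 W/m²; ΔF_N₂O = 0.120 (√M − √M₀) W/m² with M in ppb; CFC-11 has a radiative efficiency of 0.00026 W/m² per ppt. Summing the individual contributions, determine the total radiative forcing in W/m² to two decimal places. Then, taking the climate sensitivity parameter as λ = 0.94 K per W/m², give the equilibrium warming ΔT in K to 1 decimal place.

CO₂: 5.78 × ln(880/279) = 5.78 × ln(3.15412) = 5.78 × 1.14871 = 6.6395 W/m².
N₂O: 0.120 × (√311 − √272) = 0.120 × (17.6352 − 16.4924) = 0.120 × 1.1428 = 0.1371 W/m².
CFC-11: ΔF = 0.00026 × (279 − 4) = 0.00026 × 275 = 0.0715 W/m².
Total ΔF = 6.6395 + 0.1371 + 0.0715 = 6.8481 W/m².
ΔT = λ ΔF = 0.94 × 6.85 = 6.4390 K.

ΔF = 6.85 W/m²; ΔT = 6.4 K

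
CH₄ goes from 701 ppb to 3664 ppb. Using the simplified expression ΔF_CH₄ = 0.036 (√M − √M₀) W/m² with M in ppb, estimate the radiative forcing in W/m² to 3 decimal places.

CH₄: 0.036 × (√3664 − √701) = 0.036 × (60.5310 − 26.4764) = 0.036 × 34.0546 = 1.2260 W/m².

ΔF = 1.226 W/m²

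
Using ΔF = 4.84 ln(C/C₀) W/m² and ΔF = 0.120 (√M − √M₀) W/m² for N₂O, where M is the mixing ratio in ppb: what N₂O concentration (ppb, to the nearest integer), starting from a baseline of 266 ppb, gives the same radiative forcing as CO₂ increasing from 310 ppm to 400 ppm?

CO₂ forcing: 4.84 × ln(400/310) = 4.84 × 0.254892 = 1.23368 W/m².
Set 0.120(√M − √266) = 1.23368: √M = 1.23368/0.120 + √266 = 10.2807 + 16.3095 = 26.5902.
M = (26.5902)² = 707.04 ppb.

M ≈ 707 ppb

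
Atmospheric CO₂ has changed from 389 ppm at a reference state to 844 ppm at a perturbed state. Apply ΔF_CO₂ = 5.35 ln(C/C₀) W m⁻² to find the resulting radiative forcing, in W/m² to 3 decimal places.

CO₂: 5.35 × ln(844/389) = 5.35 × ln(2.16967) = 5.35 × 0.77458 = 4.1440 W/m².

ΔF = 4.144 W/m²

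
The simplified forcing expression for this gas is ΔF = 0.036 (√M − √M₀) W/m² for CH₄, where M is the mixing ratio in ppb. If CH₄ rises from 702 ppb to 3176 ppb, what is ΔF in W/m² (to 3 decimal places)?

CH₄: 0.036 × (√3176 − √702) = 0.036 × (56.3560 − 26.4953) = 0.036 × 29.8607 = 1.0750 W/m².

ΔF = 1.075 W/m²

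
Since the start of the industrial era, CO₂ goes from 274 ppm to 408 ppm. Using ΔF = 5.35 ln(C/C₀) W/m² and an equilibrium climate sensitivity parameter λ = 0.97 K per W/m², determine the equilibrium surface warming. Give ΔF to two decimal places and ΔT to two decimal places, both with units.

ΔF = 2.13 W/m²; ΔT = 2.07 K

CO₂: 5.35 × ln(408/274) = 5.35 × ln(1.48905) = 5.35 × 0.39814 = 2.1300 W/m².
ΔT = λ ΔF = 0.97 × 2.13 = 2.0661 K.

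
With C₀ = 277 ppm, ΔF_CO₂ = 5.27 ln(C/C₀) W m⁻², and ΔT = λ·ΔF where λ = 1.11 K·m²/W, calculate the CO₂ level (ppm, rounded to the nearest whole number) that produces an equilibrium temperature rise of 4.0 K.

Required forcing: ΔF = ΔT/λ = 4.0/1.11 = 3.6036 W/m².
Then ln(C/277) = ΔF/5.27 = 3.6036/5.27 = 0.68380.
So C = 277 × e^0.68380 = 277 × 1.98139 = 548.85 ppm.

C ≈ 549 ppm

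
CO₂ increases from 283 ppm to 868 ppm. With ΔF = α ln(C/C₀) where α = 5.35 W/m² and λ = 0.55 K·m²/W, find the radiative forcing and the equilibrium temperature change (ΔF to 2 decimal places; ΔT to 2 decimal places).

ΔF = 6.00 W/m²; ΔT = 3.30 K

CO₂: 5.35 × ln(868/283) = 5.35 × ln(3.06714) = 5.35 × 1.12075 = 5.9960 W/m².
ΔT = λ ΔF = 0.55 × 6.00 = 3.3000 K.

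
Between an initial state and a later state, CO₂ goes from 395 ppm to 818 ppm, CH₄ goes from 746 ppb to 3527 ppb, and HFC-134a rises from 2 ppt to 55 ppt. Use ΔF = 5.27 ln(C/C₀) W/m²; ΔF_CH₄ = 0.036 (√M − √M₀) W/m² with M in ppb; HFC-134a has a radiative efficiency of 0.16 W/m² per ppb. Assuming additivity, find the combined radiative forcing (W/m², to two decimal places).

CO₂: 5.27 × ln(818/395) = 5.27 × ln(2.07089) = 5.27 × 0.72798 = 3.8365 W/m².
CH₄: 0.036 × (√3527 − √746) = 0.036 × (59.3886 − 27.3130) = 0.036 × 32.0756 = 1.1547 W/m².
HFC-134a: Δ = 55 − 2 = 53 ppt = 0.053 ppb; ΔF = 0.16 × 0.053 = 0.0085 W/m².
Total ΔF = 3.8365 + 1.1547 + 0.0085 = 4.9997 W/m².

ΔF = 5.00 W/m²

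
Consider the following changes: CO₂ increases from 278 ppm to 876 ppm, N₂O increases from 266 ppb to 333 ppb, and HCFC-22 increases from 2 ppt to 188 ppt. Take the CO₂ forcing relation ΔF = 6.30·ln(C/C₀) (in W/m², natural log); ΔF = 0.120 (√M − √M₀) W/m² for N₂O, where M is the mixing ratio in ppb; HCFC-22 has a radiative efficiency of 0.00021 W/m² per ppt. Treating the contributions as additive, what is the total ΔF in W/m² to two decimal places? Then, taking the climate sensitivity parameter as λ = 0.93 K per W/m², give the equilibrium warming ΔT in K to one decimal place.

CO₂: 6.30 × ln(876/278) = 6.30 × ln(3.15108) = 6.30 × 1.14775 = 7.2308 W/m².
N₂O: 0.120 × (√333 − √266) = 0.120 × (18.2483 − 16.3095) = 0.120 × 1.9388 = 0.2327 W/m².
HCFC-22: ΔF = 0.00021 × (188 − 2) = 0.00021 × 186 = 0.0391 W/m².
Total ΔF = 7.2308 + 0.2327 + 0.0391 = 7.5026 W/m².
ΔT = λ ΔF = 0.93 × 7.50 = 6.9750 K.

ΔF = 7.50 W/m²; ΔT = 7.0 K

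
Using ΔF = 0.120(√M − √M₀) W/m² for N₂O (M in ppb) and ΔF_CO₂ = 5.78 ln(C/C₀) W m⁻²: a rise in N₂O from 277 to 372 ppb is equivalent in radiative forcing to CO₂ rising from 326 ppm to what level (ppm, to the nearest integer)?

C ≈ 344 ppm

N₂O forcing: 0.120 × (√372 − √277) = 0.120 × (19.2873 − 16.6433) = 0.120 × 2.6440 = 0.31728 W/m².
Set 5.78 ln(C/326) = 0.31728: ln(C/326) = 0.31728/5.78 = 0.05489, so C = 326 × e^0.05489 = 326 × 1.05642 = 344.39 ppm.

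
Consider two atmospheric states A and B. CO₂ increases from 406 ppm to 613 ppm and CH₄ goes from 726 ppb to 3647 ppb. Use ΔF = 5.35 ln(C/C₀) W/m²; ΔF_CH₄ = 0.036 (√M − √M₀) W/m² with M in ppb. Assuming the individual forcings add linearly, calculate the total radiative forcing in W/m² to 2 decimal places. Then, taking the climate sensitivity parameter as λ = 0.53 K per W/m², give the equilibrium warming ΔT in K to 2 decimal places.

ΔF = 3.41 W/m²; ΔT = 1.81 K

CO₂: 5.35 × ln(613/406) = 5.35 × ln(1.50985) = 5.35 × 0.41201 = 2.2043 W/m².
CH₄: 0.036 × (√3647 − √726) = 0.036 × (60.3904 − 26.9444) = 0.036 × 33.4460 = 1.2041 W/m².
Total ΔF = 2.2043 + 1.2041 = 3.4084 W/m².
ΔT = λ ΔF = 0.53 × 3.41 = 1.8073 K.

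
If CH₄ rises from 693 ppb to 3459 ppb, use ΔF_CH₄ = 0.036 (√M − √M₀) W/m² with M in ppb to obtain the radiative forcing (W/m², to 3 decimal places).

ΔF = 1.170 W/m²

CH₄: 0.036 × (√3459 − √693) = 0.036 × (58.8133 − 26.3249) = 0.036 × 32.4884 = 1.1696 W/m².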